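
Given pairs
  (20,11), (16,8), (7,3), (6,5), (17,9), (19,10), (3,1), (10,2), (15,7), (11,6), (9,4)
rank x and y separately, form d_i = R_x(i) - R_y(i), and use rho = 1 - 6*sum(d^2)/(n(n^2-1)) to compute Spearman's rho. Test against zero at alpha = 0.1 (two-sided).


Step 1: Rank x and y separately (midranks; no ties here).
rank(x): 20->11, 16->8, 7->3, 6->2, 17->9, 19->10, 3->1, 10->5, 15->7, 11->6, 9->4
rank(y): 11->11, 8->8, 3->3, 5->5, 9->9, 10->10, 1->1, 2->2, 7->7, 6->6, 4->4
Step 2: d_i = R_x(i) - R_y(i); compute d_i^2.
  (11-11)^2=0, (8-8)^2=0, (3-3)^2=0, (2-5)^2=9, (9-9)^2=0, (10-10)^2=0, (1-1)^2=0, (5-2)^2=9, (7-7)^2=0, (6-6)^2=0, (4-4)^2=0
sum(d^2) = 18.
Step 3: rho = 1 - 6*18 / (11*(11^2 - 1)) = 1 - 108/1320 = 0.918182.
Step 4: Under H0, t = rho * sqrt((n-2)/(1-rho^2)) = 6.9531 ~ t(9).
Step 5: Two-sided p-value from the t-distribution with 9 df = 0.000067.
Step 6: alpha = 0.1. reject H0.

rho = 0.9182, p = 0.000067, reject H0 at alpha = 0.1.


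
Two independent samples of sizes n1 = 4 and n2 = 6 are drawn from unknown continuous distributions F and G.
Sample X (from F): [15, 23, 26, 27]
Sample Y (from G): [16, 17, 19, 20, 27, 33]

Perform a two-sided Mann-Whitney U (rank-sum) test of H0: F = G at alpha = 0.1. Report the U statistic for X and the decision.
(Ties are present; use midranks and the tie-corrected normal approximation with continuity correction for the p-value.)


Step 1: Combine and sort all 10 observations; assign midranks.
sorted (value, group): (15,X), (16,Y), (17,Y), (19,Y), (20,Y), (23,X), (26,X), (27,X), (27,Y), (33,Y)
ranks: 15->1, 16->2, 17->3, 19->4, 20->5, 23->6, 26->7, 27->8.5, 27->8.5, 33->10
Step 2: Rank sum for X: R1 = 1 + 6 + 7 + 8.5 = 22.5.
Step 3: U_X = R1 - n1(n1+1)/2 = 22.5 - 4*5/2 = 22.5 - 10 = 12.5.
       U_Y = n1*n2 - U_X = 24 - 12.5 = 11.5.
Step 4: Ties are present, so use the tie-corrected normal approximation (with continuity correction) for the p-value.
Step 5: p-value = 1.000000; compare to alpha = 0.1. fail to reject H0.

U_X = 12.5, p = 1.000000, fail to reject H0 at alpha = 0.1.


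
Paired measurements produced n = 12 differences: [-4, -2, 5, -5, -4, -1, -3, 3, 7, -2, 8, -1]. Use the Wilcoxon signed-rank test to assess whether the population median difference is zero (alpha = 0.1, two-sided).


Step 1: Drop any zero differences (none here) and take |d_i|.
|d| = [4, 2, 5, 5, 4, 1, 3, 3, 7, 2, 8, 1]
Step 2: Midrank |d_i| (ties get averaged ranks).
ranks: |4|->7.5, |2|->3.5, |5|->9.5, |5|->9.5, |4|->7.5, |1|->1.5, |3|->5.5, |3|->5.5, |7|->11, |2|->3.5, |8|->12, |1|->1.5
Step 3: Attach original signs; sum ranks with positive sign and with negative sign.
W+ = 9.5 + 5.5 + 11 + 12 = 38
W- = 7.5 + 3.5 + 9.5 + 7.5 + 1.5 + 5.5 + 3.5 + 1.5 = 40
(Check: W+ + W- = 78 should equal n(n+1)/2 = 78.)
Step 4: Test statistic W = min(W+, W-) = 38.
Step 5: Ties in |d|, so use the tie-corrected normal approximation.
        E[W] = n(n+1)/4 = 12*13/4 = 39.
        Tie groups: |d|=1 (t=2), |d|=2 (t=2), |d|=3 (t=2), |d|=4 (t=2), |d|=5 (t=2); sum(t^3 - t) = 30.
        Var[W] = n(n+1)(2n+1)/24 - sum(t^3-t)/48 = 3900/24 - 30/48 = 161.875.
        z = (W - E[W]) / sqrt(Var[W]) = (38 - 39) / 12.7230 = -0.0786.
        Two-sided p = 2*Phi(z) = 0.937353.
Step 6: alpha = 0.1. fail to reject H0.

W+ = 38, W- = 40, W = min = 38, p = 0.937353, fail to reject H0.


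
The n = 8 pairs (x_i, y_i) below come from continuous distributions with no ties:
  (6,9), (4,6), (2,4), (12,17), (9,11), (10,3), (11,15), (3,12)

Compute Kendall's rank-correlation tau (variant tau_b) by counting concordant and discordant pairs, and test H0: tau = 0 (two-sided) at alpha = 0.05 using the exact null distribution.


Step 1: Enumerate the 28 unordered pairs (i,j) with i<j and classify each by sign(x_j-x_i) * sign(y_j-y_i).
  (1,2):dx=-2,dy=-3->C; (1,3):dx=-4,dy=-5->C; (1,4):dx=+6,dy=+8->C; (1,5):dx=+3,dy=+2->C
  (1,6):dx=+4,dy=-6->D; (1,7):dx=+5,dy=+6->C; (1,8):dx=-3,dy=+3->D; (2,3):dx=-2,dy=-2->C
  (2,4):dx=+8,dy=+11->C; (2,5):dx=+5,dy=+5->C; (2,6):dx=+6,dy=-3->D; (2,7):dx=+7,dy=+9->C
  (2,8):dx=-1,dy=+6->D; (3,4):dx=+10,dy=+13->C; (3,5):dx=+7,dy=+7->C; (3,6):dx=+8,dy=-1->D
  (3,7):dx=+9,dy=+11->C; (3,8):dx=+1,dy=+8->C; (4,5):dx=-3,dy=-6->C; (4,6):dx=-2,dy=-14->C
  (4,7):dx=-1,dy=-2->C; (4,8):dx=-9,dy=-5->C; (5,6):dx=+1,dy=-8->D; (5,7):dx=+2,dy=+4->C
  (5,8):dx=-6,dy=+1->D; (6,7):dx=+1,dy=+12->C; (6,8):dx=-7,dy=+9->D; (7,8):dx=-8,dy=-3->C
Step 2: C = 20, D = 8, total pairs = 28.
Step 3: tau = (C - D)/(n(n-1)/2) = (20 - 8)/28 = 0.428571.
Step 4: Exact two-sided p-value (enumerate n! = 40320 permutations of y under H0): p = 0.178869.
Step 5: alpha = 0.05. fail to reject H0.

tau_b = 0.4286 (C=20, D=8), p = 0.178869, fail to reject H0.


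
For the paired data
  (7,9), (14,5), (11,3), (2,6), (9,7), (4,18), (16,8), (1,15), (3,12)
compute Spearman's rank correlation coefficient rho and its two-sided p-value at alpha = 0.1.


Step 1: Rank x and y separately (midranks; no ties here).
rank(x): 7->5, 14->8, 11->7, 2->2, 9->6, 4->4, 16->9, 1->1, 3->3
rank(y): 9->6, 5->2, 3->1, 6->3, 7->4, 18->9, 8->5, 15->8, 12->7
Step 2: d_i = R_x(i) - R_y(i); compute d_i^2.
  (5-6)^2=1, (8-2)^2=36, (7-1)^2=36, (2-3)^2=1, (6-4)^2=4, (4-9)^2=25, (9-5)^2=16, (1-8)^2=49, (3-7)^2=16
sum(d^2) = 184.
Step 3: rho = 1 - 6*184 / (9*(9^2 - 1)) = 1 - 1104/720 = -0.533333.
Step 4: Under H0, t = rho * sqrt((n-2)/(1-rho^2)) = -1.6681 ~ t(7).
Step 5: Two-sided p-value from the t-distribution with 7 df = 0.139227.
Step 6: alpha = 0.1. fail to reject H0.

rho = -0.5333, p = 0.139227, fail to reject H0 at alpha = 0.1.


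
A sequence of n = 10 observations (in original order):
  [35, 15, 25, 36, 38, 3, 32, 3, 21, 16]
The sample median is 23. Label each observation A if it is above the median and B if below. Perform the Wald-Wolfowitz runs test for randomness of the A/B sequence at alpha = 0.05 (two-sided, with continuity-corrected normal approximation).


Step 1: Compute median = 23; label A = above, B = below.
Labels in order: ABAAABABBB  (n_A = 5, n_B = 5)
Step 2: Count runs R = 6.
Step 3: Under H0 (random ordering), E[R] = 2*n_A*n_B/(n_A+n_B) + 1 = 2*5*5/10 + 1 = 6.0000.
        Var[R] = 2*n_A*n_B*(2*n_A*n_B - n_A - n_B) / ((n_A+n_B)^2 * (n_A+n_B-1)) = 2000/900 = 2.2222.
        SD[R] = 1.4907.
Step 4: R = E[R], so z = 0 with no continuity correction.
Step 5: Two-sided p-value via normal approximation = 2*(1 - Phi(|z|)) = 1.000000.
Step 6: alpha = 0.05. fail to reject H0.

R = 6, z = 0.0000, p = 1.000000, fail to reject H0.


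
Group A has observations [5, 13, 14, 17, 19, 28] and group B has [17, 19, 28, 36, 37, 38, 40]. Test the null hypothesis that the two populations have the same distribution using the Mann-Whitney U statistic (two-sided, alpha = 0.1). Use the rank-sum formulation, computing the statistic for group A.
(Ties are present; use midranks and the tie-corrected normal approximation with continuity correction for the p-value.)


Step 1: Combine and sort all 13 observations; assign midranks.
sorted (value, group): (5,X), (13,X), (14,X), (17,X), (17,Y), (19,X), (19,Y), (28,X), (28,Y), (36,Y), (37,Y), (38,Y), (40,Y)
ranks: 5->1, 13->2, 14->3, 17->4.5, 17->4.5, 19->6.5, 19->6.5, 28->8.5, 28->8.5, 36->10, 37->11, 38->12, 40->13
Step 2: Rank sum for X: R1 = 1 + 2 + 3 + 4.5 + 6.5 + 8.5 = 25.5.
Step 3: U_X = R1 - n1(n1+1)/2 = 25.5 - 6*7/2 = 25.5 - 21 = 4.5.
       U_Y = n1*n2 - U_X = 42 - 4.5 = 37.5.
Step 4: Ties are present, so use the tie-corrected normal approximation (with continuity correction) for the p-value.
Step 5: p-value = 0.021722; compare to alpha = 0.1. reject H0.

U_X = 4.5, p = 0.021722, reject H0 at alpha = 0.1.


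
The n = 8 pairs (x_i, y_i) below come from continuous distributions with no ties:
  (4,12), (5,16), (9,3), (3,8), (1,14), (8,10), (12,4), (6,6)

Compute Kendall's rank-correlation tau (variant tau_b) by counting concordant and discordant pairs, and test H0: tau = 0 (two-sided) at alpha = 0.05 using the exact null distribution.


Step 1: Enumerate the 28 unordered pairs (i,j) with i<j and classify each by sign(x_j-x_i) * sign(y_j-y_i).
  (1,2):dx=+1,dy=+4->C; (1,3):dx=+5,dy=-9->D; (1,4):dx=-1,dy=-4->C; (1,5):dx=-3,dy=+2->D
  (1,6):dx=+4,dy=-2->D; (1,7):dx=+8,dy=-8->D; (1,8):dx=+2,dy=-6->D; (2,3):dx=+4,dy=-13->D
  (2,4):dx=-2,dy=-8->C; (2,5):dx=-4,dy=-2->C; (2,6):dx=+3,dy=-6->D; (2,7):dx=+7,dy=-12->D
  (2,8):dx=+1,dy=-10->D; (3,4):dx=-6,dy=+5->D; (3,5):dx=-8,dy=+11->D; (3,6):dx=-1,dy=+7->D
  (3,7):dx=+3,dy=+1->C; (3,8):dx=-3,dy=+3->D; (4,5):dx=-2,dy=+6->D; (4,6):dx=+5,dy=+2->C
  (4,7):dx=+9,dy=-4->D; (4,8):dx=+3,dy=-2->D; (5,6):dx=+7,dy=-4->D; (5,7):dx=+11,dy=-10->D
  (5,8):dx=+5,dy=-8->D; (6,7):dx=+4,dy=-6->D; (6,8):dx=-2,dy=-4->C; (7,8):dx=-6,dy=+2->D
Step 2: C = 7, D = 21, total pairs = 28.
Step 3: tau = (C - D)/(n(n-1)/2) = (7 - 21)/28 = -0.500000.
Step 4: Exact two-sided p-value (enumerate n! = 40320 permutations of y under H0): p = 0.108681.
Step 5: alpha = 0.05. fail to reject H0.

tau_b = -0.5000 (C=7, D=21), p = 0.108681, fail to reject H0.


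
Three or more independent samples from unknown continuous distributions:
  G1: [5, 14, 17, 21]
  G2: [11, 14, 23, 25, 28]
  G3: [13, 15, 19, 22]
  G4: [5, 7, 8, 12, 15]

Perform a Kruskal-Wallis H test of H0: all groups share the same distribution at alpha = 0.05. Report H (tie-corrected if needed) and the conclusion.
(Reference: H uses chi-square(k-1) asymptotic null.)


Step 1: Combine all N = 18 observations and assign midranks.
sorted (value, group, rank): (5,G1,1.5), (5,G4,1.5), (7,G4,3), (8,G4,4), (11,G2,5), (12,G4,6), (13,G3,7), (14,G1,8.5), (14,G2,8.5), (15,G3,10.5), (15,G4,10.5), (17,G1,12), (19,G3,13), (21,G1,14), (22,G3,15), (23,G2,16), (25,G2,17), (28,G2,18)
Step 2: Sum ranks within each group.
R_1 = 36 (n_1 = 4)
R_2 = 64.5 (n_2 = 5)
R_3 = 45.5 (n_3 = 4)
R_4 = 25 (n_4 = 5)
Step 3: H = 12/(N(N+1)) * sum(R_i^2/n_i) - 3(N+1)
     = 12/(18*19) * (36^2/4 + 64.5^2/5 + 45.5^2/4 + 25^2/5) - 3*19
     = 0.035088 * 1798.61 - 57
     = 6.109211.
Step 4: Ties present; correction factor C = 1 - 18/(18^3 - 18) = 0.996904. Corrected H = 6.109211 / 0.996904 = 6.128183.
Step 5: Under H0, H ~ chi^2(3); p-value = 0.105538.
Step 6: alpha = 0.05. fail to reject H0.

H = 6.1282, df = 3, p = 0.105538, fail to reject H0.


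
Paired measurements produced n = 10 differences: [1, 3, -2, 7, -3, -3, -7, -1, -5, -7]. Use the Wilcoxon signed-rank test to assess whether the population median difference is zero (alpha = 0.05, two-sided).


Step 1: Drop any zero differences (none here) and take |d_i|.
|d| = [1, 3, 2, 7, 3, 3, 7, 1, 5, 7]
Step 2: Midrank |d_i| (ties get averaged ranks).
ranks: |1|->1.5, |3|->5, |2|->3, |7|->9, |3|->5, |3|->5, |7|->9, |1|->1.5, |5|->7, |7|->9
Step 3: Attach original signs; sum ranks with positive sign and with negative sign.
W+ = 1.5 + 5 + 9 = 15.5
W- = 3 + 5 + 5 + 9 + 1.5 + 7 + 9 = 39.5
(Check: W+ + W- = 55 should equal n(n+1)/2 = 55.)
Step 4: Test statistic W = min(W+, W-) = 15.5.
Step 5: Ties in |d|, so use the tie-corrected normal approximation.
        E[W] = n(n+1)/4 = 10*11/4 = 27.5.
        Tie groups: |d|=1 (t=2), |d|=3 (t=3), |d|=7 (t=3); sum(t^3 - t) = 54.
        Var[W] = n(n+1)(2n+1)/24 - sum(t^3-t)/48 = 2310/24 - 54/48 = 95.125.
        z = (W - E[W]) / sqrt(Var[W]) = (15.5 - 27.5) / 9.7532 = -1.2304.
        Two-sided p = 2*Phi(z) = 0.218561.
Step 6: alpha = 0.05. fail to reject H0.

W+ = 15.5, W- = 39.5, W = min = 15.5, p = 0.218561, fail to reject H0.


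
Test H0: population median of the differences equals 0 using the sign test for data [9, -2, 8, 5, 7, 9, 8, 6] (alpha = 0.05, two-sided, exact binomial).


Step 1: Discard zero differences. Original n = 8; n_eff = number of nonzero differences = 8.
Nonzero differences (with sign): +9, -2, +8, +5, +7, +9, +8, +6
Step 2: Count signs: positive = 7, negative = 1.
Step 3: Under H0: P(positive) = 0.5, so the number of positives S ~ Bin(8, 0.5).
Step 4: Two-sided exact p-value = sum of Bin(8,0.5) probabilities at or below the observed probability = 0.070312.
Step 5: alpha = 0.05. fail to reject H0.

n_eff = 8, pos = 7, neg = 1, p = 0.070312, fail to reject H0.


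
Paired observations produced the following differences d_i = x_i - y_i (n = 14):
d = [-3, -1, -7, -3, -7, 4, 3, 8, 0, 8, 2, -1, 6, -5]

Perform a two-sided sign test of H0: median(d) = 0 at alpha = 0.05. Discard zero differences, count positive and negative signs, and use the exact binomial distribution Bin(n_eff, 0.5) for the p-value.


Step 1: Discard zero differences. Original n = 14; n_eff = number of nonzero differences = 13.
Nonzero differences (with sign): -3, -1, -7, -3, -7, +4, +3, +8, +8, +2, -1, +6, -5
Step 2: Count signs: positive = 6, negative = 7.
Step 3: Under H0: P(positive) = 0.5, so the number of positives S ~ Bin(13, 0.5).
Step 4: Two-sided exact p-value = sum of Bin(13,0.5) probabilities at or below the observed probability = 1.000000.
Step 5: alpha = 0.05. fail to reject H0.

n_eff = 13, pos = 6, neg = 7, p = 1.000000, fail to reject H0.


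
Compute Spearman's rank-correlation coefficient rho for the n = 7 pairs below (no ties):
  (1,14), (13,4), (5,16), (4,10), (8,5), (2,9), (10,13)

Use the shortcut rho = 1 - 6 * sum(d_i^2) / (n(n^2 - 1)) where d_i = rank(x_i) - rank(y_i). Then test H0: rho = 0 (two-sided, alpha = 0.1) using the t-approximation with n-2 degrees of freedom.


Step 1: Rank x and y separately (midranks; no ties here).
rank(x): 1->1, 13->7, 5->4, 4->3, 8->5, 2->2, 10->6
rank(y): 14->6, 4->1, 16->7, 10->4, 5->2, 9->3, 13->5
Step 2: d_i = R_x(i) - R_y(i); compute d_i^2.
  (1-6)^2=25, (7-1)^2=36, (4-7)^2=9, (3-4)^2=1, (5-2)^2=9, (2-3)^2=1, (6-5)^2=1
sum(d^2) = 82.
Step 3: rho = 1 - 6*82 / (7*(7^2 - 1)) = 1 - 492/336 = -0.464286.
Step 4: Under H0, t = rho * sqrt((n-2)/(1-rho^2)) = -1.1722 ~ t(5).
Step 5: Two-sided p-value from the t-distribution with 5 df = 0.293934.
Step 6: alpha = 0.1. fail to reject H0.

rho = -0.4643, p = 0.293934, fail to reject H0 at alpha = 0.1.


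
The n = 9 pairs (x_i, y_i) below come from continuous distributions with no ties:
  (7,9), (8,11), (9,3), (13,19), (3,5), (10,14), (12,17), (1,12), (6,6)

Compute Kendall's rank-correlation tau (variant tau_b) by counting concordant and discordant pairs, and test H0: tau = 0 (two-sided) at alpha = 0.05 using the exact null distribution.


Step 1: Enumerate the 36 unordered pairs (i,j) with i<j and classify each by sign(x_j-x_i) * sign(y_j-y_i).
  (1,2):dx=+1,dy=+2->C; (1,3):dx=+2,dy=-6->D; (1,4):dx=+6,dy=+10->C; (1,5):dx=-4,dy=-4->C
  (1,6):dx=+3,dy=+5->C; (1,7):dx=+5,dy=+8->C; (1,8):dx=-6,dy=+3->D; (1,9):dx=-1,dy=-3->C
  (2,3):dx=+1,dy=-8->D; (2,4):dx=+5,dy=+8->C; (2,5):dx=-5,dy=-6->C; (2,6):dx=+2,dy=+3->C
  (2,7):dx=+4,dy=+6->C; (2,8):dx=-7,dy=+1->D; (2,9):dx=-2,dy=-5->C; (3,4):dx=+4,dy=+16->C
  (3,5):dx=-6,dy=+2->D; (3,6):dx=+1,dy=+11->C; (3,7):dx=+3,dy=+14->C; (3,8):dx=-8,dy=+9->D
  (3,9):dx=-3,dy=+3->D; (4,5):dx=-10,dy=-14->C; (4,6):dx=-3,dy=-5->C; (4,7):dx=-1,dy=-2->C
  (4,8):dx=-12,dy=-7->C; (4,9):dx=-7,dy=-13->C; (5,6):dx=+7,dy=+9->C; (5,7):dx=+9,dy=+12->C
  (5,8):dx=-2,dy=+7->D; (5,9):dx=+3,dy=+1->C; (6,7):dx=+2,dy=+3->C; (6,8):dx=-9,dy=-2->C
  (6,9):dx=-4,dy=-8->C; (7,8):dx=-11,dy=-5->C; (7,9):dx=-6,dy=-11->C; (8,9):dx=+5,dy=-6->D
Step 2: C = 27, D = 9, total pairs = 36.
Step 3: tau = (C - D)/(n(n-1)/2) = (27 - 9)/36 = 0.500000.
Step 4: Exact two-sided p-value (enumerate n! = 362880 permutations of y under H0): p = 0.075176.
Step 5: alpha = 0.05. fail to reject H0.

tau_b = 0.5000 (C=27, D=9), p = 0.075176, fail to reject H0.


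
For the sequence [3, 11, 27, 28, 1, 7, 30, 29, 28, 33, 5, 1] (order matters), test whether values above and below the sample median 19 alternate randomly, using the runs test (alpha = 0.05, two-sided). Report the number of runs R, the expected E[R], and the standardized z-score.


Step 1: Compute median = 19; label A = above, B = below.
Labels in order: BBAABBAAAABB  (n_A = 6, n_B = 6)
Step 2: Count runs R = 5.
Step 3: Under H0 (random ordering), E[R] = 2*n_A*n_B/(n_A+n_B) + 1 = 2*6*6/12 + 1 = 7.0000.
        Var[R] = 2*n_A*n_B*(2*n_A*n_B - n_A - n_B) / ((n_A+n_B)^2 * (n_A+n_B-1)) = 4320/1584 = 2.7273.
        SD[R] = 1.6514.
Step 4: Continuity-corrected z = (R + 0.5 - E[R]) / SD[R] = (5 + 0.5 - 7.0000) / 1.6514 = -0.9083.
Step 5: Two-sided p-value via normal approximation = 2*(1 - Phi(|z|)) = 0.363722.
Step 6: alpha = 0.05. fail to reject H0.

R = 5, z = -0.9083, p = 0.363722, fail to reject H0.


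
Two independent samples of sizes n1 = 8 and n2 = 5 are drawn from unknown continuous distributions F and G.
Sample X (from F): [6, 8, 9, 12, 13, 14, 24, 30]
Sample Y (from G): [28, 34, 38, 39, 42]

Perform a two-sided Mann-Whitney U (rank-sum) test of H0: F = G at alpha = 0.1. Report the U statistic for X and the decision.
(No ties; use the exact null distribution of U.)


Step 1: Combine and sort all 13 observations; assign midranks.
sorted (value, group): (6,X), (8,X), (9,X), (12,X), (13,X), (14,X), (24,X), (28,Y), (30,X), (34,Y), (38,Y), (39,Y), (42,Y)
ranks: 6->1, 8->2, 9->3, 12->4, 13->5, 14->6, 24->7, 28->8, 30->9, 34->10, 38->11, 39->12, 42->13
Step 2: Rank sum for X: R1 = 1 + 2 + 3 + 4 + 5 + 6 + 7 + 9 = 37.
Step 3: U_X = R1 - n1(n1+1)/2 = 37 - 8*9/2 = 37 - 36 = 1.
       U_Y = n1*n2 - U_X = 40 - 1 = 39.
Step 4: No ties, so the exact null distribution of U (based on enumerating the C(13,8) = 1287 equally likely rank assignments) gives the two-sided p-value.
Step 5: p-value = 0.003108; compare to alpha = 0.1. reject H0.

U_X = 1, p = 0.003108, reject H0 at alpha = 0.1.


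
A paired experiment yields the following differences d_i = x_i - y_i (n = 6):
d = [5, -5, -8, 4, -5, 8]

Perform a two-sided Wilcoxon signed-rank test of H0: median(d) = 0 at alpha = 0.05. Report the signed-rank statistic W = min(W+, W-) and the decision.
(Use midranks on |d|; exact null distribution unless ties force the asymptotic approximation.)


Step 1: Drop any zero differences (none here) and take |d_i|.
|d| = [5, 5, 8, 4, 5, 8]
Step 2: Midrank |d_i| (ties get averaged ranks).
ranks: |5|->3, |5|->3, |8|->5.5, |4|->1, |5|->3, |8|->5.5
Step 3: Attach original signs; sum ranks with positive sign and with negative sign.
W+ = 3 + 1 + 5.5 = 9.5
W- = 3 + 5.5 + 3 = 11.5
(Check: W+ + W- = 21 should equal n(n+1)/2 = 21.)
Step 4: Test statistic W = min(W+, W-) = 9.5.
Step 5: Ties in |d|, so use the tie-corrected normal approximation.
        E[W] = n(n+1)/4 = 6*7/4 = 10.5.
        Tie groups: |d|=5 (t=3), |d|=8 (t=2); sum(t^3 - t) = 30.
        Var[W] = n(n+1)(2n+1)/24 - sum(t^3-t)/48 = 546/24 - 30/48 = 22.125.
        z = (W - E[W]) / sqrt(Var[W]) = (9.5 - 10.5) / 4.7037 = -0.2126.
        Two-sided p = 2*Phi(z) = 0.831641.
Step 6: alpha = 0.05. fail to reject H0.

W+ = 9.5, W- = 11.5, W = min = 9.5, p = 0.831641, fail to reject H0.


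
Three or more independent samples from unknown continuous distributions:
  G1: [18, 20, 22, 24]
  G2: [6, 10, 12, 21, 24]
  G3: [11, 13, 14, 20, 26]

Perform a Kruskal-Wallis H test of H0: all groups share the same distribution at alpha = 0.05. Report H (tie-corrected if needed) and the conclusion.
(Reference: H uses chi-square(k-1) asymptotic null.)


Step 1: Combine all N = 14 observations and assign midranks.
sorted (value, group, rank): (6,G2,1), (10,G2,2), (11,G3,3), (12,G2,4), (13,G3,5), (14,G3,6), (18,G1,7), (20,G1,8.5), (20,G3,8.5), (21,G2,10), (22,G1,11), (24,G1,12.5), (24,G2,12.5), (26,G3,14)
Step 2: Sum ranks within each group.
R_1 = 39 (n_1 = 4)
R_2 = 29.5 (n_2 = 5)
R_3 = 36.5 (n_3 = 5)
Step 3: H = 12/(N(N+1)) * sum(R_i^2/n_i) - 3(N+1)
     = 12/(14*15) * (39^2/4 + 29.5^2/5 + 36.5^2/5) - 3*15
     = 0.057143 * 820.75 - 45
     = 1.900000.
Step 4: Ties present; correction factor C = 1 - 12/(14^3 - 14) = 0.995604. Corrected H = 1.900000 / 0.995604 = 1.908389.
Step 5: Under H0, H ~ chi^2(2); p-value = 0.385122.
Step 6: alpha = 0.05. fail to reject H0.

H = 1.9084, df = 2, p = 0.385122, fail to reject H0.


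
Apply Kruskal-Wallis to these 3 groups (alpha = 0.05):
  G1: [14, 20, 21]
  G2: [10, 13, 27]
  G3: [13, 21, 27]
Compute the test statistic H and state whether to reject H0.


Step 1: Combine all N = 9 observations and assign midranks.
sorted (value, group, rank): (10,G2,1), (13,G2,2.5), (13,G3,2.5), (14,G1,4), (20,G1,5), (21,G1,6.5), (21,G3,6.5), (27,G2,8.5), (27,G3,8.5)
Step 2: Sum ranks within each group.
R_1 = 15.5 (n_1 = 3)
R_2 = 12 (n_2 = 3)
R_3 = 17.5 (n_3 = 3)
Step 3: H = 12/(N(N+1)) * sum(R_i^2/n_i) - 3(N+1)
     = 12/(9*10) * (15.5^2/3 + 12^2/3 + 17.5^2/3) - 3*10
     = 0.133333 * 230.167 - 30
     = 0.688889.
Step 4: Ties present; correction factor C = 1 - 18/(9^3 - 9) = 0.975000. Corrected H = 0.688889 / 0.975000 = 0.706553.
Step 5: Under H0, H ~ chi^2(2); p-value = 0.702383.
Step 6: alpha = 0.05. fail to reject H0.

H = 0.7066, df = 2, p = 0.702383, fail to reject H0.


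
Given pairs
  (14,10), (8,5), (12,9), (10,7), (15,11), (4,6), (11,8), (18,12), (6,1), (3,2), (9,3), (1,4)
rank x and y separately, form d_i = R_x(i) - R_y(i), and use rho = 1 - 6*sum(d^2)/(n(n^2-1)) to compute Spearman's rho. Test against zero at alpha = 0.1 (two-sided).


Step 1: Rank x and y separately (midranks; no ties here).
rank(x): 14->10, 8->5, 12->9, 10->7, 15->11, 4->3, 11->8, 18->12, 6->4, 3->2, 9->6, 1->1
rank(y): 10->10, 5->5, 9->9, 7->7, 11->11, 6->6, 8->8, 12->12, 1->1, 2->2, 3->3, 4->4
Step 2: d_i = R_x(i) - R_y(i); compute d_i^2.
  (10-10)^2=0, (5-5)^2=0, (9-9)^2=0, (7-7)^2=0, (11-11)^2=0, (3-6)^2=9, (8-8)^2=0, (12-12)^2=0, (4-1)^2=9, (2-2)^2=0, (6-3)^2=9, (1-4)^2=9
sum(d^2) = 36.
Step 3: rho = 1 - 6*36 / (12*(12^2 - 1)) = 1 - 216/1716 = 0.874126.
Step 4: Under H0, t = rho * sqrt((n-2)/(1-rho^2)) = 5.6912 ~ t(10).
Step 5: Two-sided p-value from the t-distribution with 10 df = 0.000201.
Step 6: alpha = 0.1. reject H0.

rho = 0.8741, p = 0.000201, reject H0 at alpha = 0.1.


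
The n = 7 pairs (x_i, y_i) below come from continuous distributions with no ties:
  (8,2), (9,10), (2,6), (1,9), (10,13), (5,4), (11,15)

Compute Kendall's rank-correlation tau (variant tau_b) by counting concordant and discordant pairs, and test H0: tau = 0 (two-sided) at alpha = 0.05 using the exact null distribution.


Step 1: Enumerate the 21 unordered pairs (i,j) with i<j and classify each by sign(x_j-x_i) * sign(y_j-y_i).
  (1,2):dx=+1,dy=+8->C; (1,3):dx=-6,dy=+4->D; (1,4):dx=-7,dy=+7->D; (1,5):dx=+2,dy=+11->C
  (1,6):dx=-3,dy=+2->D; (1,7):dx=+3,dy=+13->C; (2,3):dx=-7,dy=-4->C; (2,4):dx=-8,dy=-1->C
  (2,5):dx=+1,dy=+3->C; (2,6):dx=-4,dy=-6->C; (2,7):dx=+2,dy=+5->C; (3,4):dx=-1,dy=+3->D
  (3,5):dx=+8,dy=+7->C; (3,6):dx=+3,dy=-2->D; (3,7):dx=+9,dy=+9->C; (4,5):dx=+9,dy=+4->C
  (4,6):dx=+4,dy=-5->D; (4,7):dx=+10,dy=+6->C; (5,6):dx=-5,dy=-9->C; (5,7):dx=+1,dy=+2->C
  (6,7):dx=+6,dy=+11->C
Step 2: C = 15, D = 6, total pairs = 21.
Step 3: tau = (C - D)/(n(n-1)/2) = (15 - 6)/21 = 0.428571.
Step 4: Exact two-sided p-value (enumerate n! = 5040 permutations of y under H0): p = 0.238889.
Step 5: alpha = 0.05. fail to reject H0.

tau_b = 0.4286 (C=15, D=6), p = 0.238889, fail to reject H0.


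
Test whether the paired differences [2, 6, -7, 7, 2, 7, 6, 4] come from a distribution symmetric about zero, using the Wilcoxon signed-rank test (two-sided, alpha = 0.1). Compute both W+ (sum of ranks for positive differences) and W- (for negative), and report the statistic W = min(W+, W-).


Step 1: Drop any zero differences (none here) and take |d_i|.
|d| = [2, 6, 7, 7, 2, 7, 6, 4]
Step 2: Midrank |d_i| (ties get averaged ranks).
ranks: |2|->1.5, |6|->4.5, |7|->7, |7|->7, |2|->1.5, |7|->7, |6|->4.5, |4|->3
Step 3: Attach original signs; sum ranks with positive sign and with negative sign.
W+ = 1.5 + 4.5 + 7 + 1.5 + 7 + 4.5 + 3 = 29
W- = 7 = 7
(Check: W+ + W- = 36 should equal n(n+1)/2 = 36.)
Step 4: Test statistic W = min(W+, W-) = 7.
Step 5: Ties in |d|, so use the tie-corrected normal approximation.
        E[W] = n(n+1)/4 = 8*9/4 = 18.
        Tie groups: |d|=2 (t=2), |d|=6 (t=2), |d|=7 (t=3); sum(t^3 - t) = 36.
        Var[W] = n(n+1)(2n+1)/24 - sum(t^3-t)/48 = 1224/24 - 36/48 = 50.25.
        z = (W - E[W]) / sqrt(Var[W]) = (7 - 18) / 7.0887 = -1.5518.
        Two-sided p = 2*Phi(z) = 0.120720.
Step 6: alpha = 0.1. fail to reject H0.

W+ = 29, W- = 7, W = min = 7, p = 0.120720, fail to reject H0.


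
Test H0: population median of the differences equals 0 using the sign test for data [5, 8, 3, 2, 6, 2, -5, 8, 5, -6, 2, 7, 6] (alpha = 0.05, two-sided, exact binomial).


Step 1: Discard zero differences. Original n = 13; n_eff = number of nonzero differences = 13.
Nonzero differences (with sign): +5, +8, +3, +2, +6, +2, -5, +8, +5, -6, +2, +7, +6
Step 2: Count signs: positive = 11, negative = 2.
Step 3: Under H0: P(positive) = 0.5, so the number of positives S ~ Bin(13, 0.5).
Step 4: Two-sided exact p-value = sum of Bin(13,0.5) probabilities at or below the observed probability = 0.022461.
Step 5: alpha = 0.05. reject H0.

n_eff = 13, pos = 11, neg = 2, p = 0.022461, reject H0.


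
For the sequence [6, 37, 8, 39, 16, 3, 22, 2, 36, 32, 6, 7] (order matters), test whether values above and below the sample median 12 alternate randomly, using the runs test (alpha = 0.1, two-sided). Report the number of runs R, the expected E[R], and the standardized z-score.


Step 1: Compute median = 12; label A = above, B = below.
Labels in order: BABAABABAABB  (n_A = 6, n_B = 6)
Step 2: Count runs R = 9.
Step 3: Under H0 (random ordering), E[R] = 2*n_A*n_B/(n_A+n_B) + 1 = 2*6*6/12 + 1 = 7.0000.
        Var[R] = 2*n_A*n_B*(2*n_A*n_B - n_A - n_B) / ((n_A+n_B)^2 * (n_A+n_B-1)) = 4320/1584 = 2.7273.
        SD[R] = 1.6514.
Step 4: Continuity-corrected z = (R - 0.5 - E[R]) / SD[R] = (9 - 0.5 - 7.0000) / 1.6514 = 0.9083.
Step 5: Two-sided p-value via normal approximation = 2*(1 - Phi(|z|)) = 0.363722.
Step 6: alpha = 0.1. fail to reject H0.

R = 9, z = 0.9083, p = 0.363722, fail to reject H0.


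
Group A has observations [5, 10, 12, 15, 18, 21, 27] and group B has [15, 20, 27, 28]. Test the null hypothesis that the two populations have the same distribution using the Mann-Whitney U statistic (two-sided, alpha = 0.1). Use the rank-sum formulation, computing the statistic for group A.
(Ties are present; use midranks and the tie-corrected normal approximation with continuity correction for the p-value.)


Step 1: Combine and sort all 11 observations; assign midranks.
sorted (value, group): (5,X), (10,X), (12,X), (15,X), (15,Y), (18,X), (20,Y), (21,X), (27,X), (27,Y), (28,Y)
ranks: 5->1, 10->2, 12->3, 15->4.5, 15->4.5, 18->6, 20->7, 21->8, 27->9.5, 27->9.5, 28->11
Step 2: Rank sum for X: R1 = 1 + 2 + 3 + 4.5 + 6 + 8 + 9.5 = 34.
Step 3: U_X = R1 - n1(n1+1)/2 = 34 - 7*8/2 = 34 - 28 = 6.
       U_Y = n1*n2 - U_X = 28 - 6 = 22.
Step 4: Ties are present, so use the tie-corrected normal approximation (with continuity correction) for the p-value.
Step 5: p-value = 0.154489; compare to alpha = 0.1. fail to reject H0.

U_X = 6, p = 0.154489, fail to reject H0 at alpha = 0.1.


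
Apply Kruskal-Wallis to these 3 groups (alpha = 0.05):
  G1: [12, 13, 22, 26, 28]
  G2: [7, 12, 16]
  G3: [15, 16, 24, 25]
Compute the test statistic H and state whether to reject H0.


Step 1: Combine all N = 12 observations and assign midranks.
sorted (value, group, rank): (7,G2,1), (12,G1,2.5), (12,G2,2.5), (13,G1,4), (15,G3,5), (16,G2,6.5), (16,G3,6.5), (22,G1,8), (24,G3,9), (25,G3,10), (26,G1,11), (28,G1,12)
Step 2: Sum ranks within each group.
R_1 = 37.5 (n_1 = 5)
R_2 = 10 (n_2 = 3)
R_3 = 30.5 (n_3 = 4)
Step 3: H = 12/(N(N+1)) * sum(R_i^2/n_i) - 3(N+1)
     = 12/(12*13) * (37.5^2/5 + 10^2/3 + 30.5^2/4) - 3*13
     = 0.076923 * 547.146 - 39
     = 3.088141.
Step 4: Ties present; correction factor C = 1 - 12/(12^3 - 12) = 0.993007. Corrected H = 3.088141 / 0.993007 = 3.109888.
Step 5: Under H0, H ~ chi^2(2); p-value = 0.211201.
Step 6: alpha = 0.05. fail to reject H0.

H = 3.1099, df = 2, p = 0.211201, fail to reject H0.


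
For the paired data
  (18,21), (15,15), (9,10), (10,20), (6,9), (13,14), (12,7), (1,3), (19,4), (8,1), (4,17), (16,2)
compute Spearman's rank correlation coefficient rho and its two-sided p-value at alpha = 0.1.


Step 1: Rank x and y separately (midranks; no ties here).
rank(x): 18->11, 15->9, 9->5, 10->6, 6->3, 13->8, 12->7, 1->1, 19->12, 8->4, 4->2, 16->10
rank(y): 21->12, 15->9, 10->7, 20->11, 9->6, 14->8, 7->5, 3->3, 4->4, 1->1, 17->10, 2->2
Step 2: d_i = R_x(i) - R_y(i); compute d_i^2.
  (11-12)^2=1, (9-9)^2=0, (5-7)^2=4, (6-11)^2=25, (3-6)^2=9, (8-8)^2=0, (7-5)^2=4, (1-3)^2=4, (12-4)^2=64, (4-1)^2=9, (2-10)^2=64, (10-2)^2=64
sum(d^2) = 248.
Step 3: rho = 1 - 6*248 / (12*(12^2 - 1)) = 1 - 1488/1716 = 0.132867.
Step 4: Under H0, t = rho * sqrt((n-2)/(1-rho^2)) = 0.4239 ~ t(10).
Step 5: Two-sided p-value from the t-distribution with 10 df = 0.680598.
Step 6: alpha = 0.1. fail to reject H0.

rho = 0.1329, p = 0.680598, fail to reject H0 at alpha = 0.1.


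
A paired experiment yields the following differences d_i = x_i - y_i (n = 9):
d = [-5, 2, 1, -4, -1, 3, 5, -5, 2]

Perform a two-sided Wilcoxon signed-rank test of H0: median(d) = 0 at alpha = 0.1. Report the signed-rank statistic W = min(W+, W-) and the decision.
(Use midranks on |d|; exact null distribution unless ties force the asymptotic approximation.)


Step 1: Drop any zero differences (none here) and take |d_i|.
|d| = [5, 2, 1, 4, 1, 3, 5, 5, 2]
Step 2: Midrank |d_i| (ties get averaged ranks).
ranks: |5|->8, |2|->3.5, |1|->1.5, |4|->6, |1|->1.5, |3|->5, |5|->8, |5|->8, |2|->3.5
Step 3: Attach original signs; sum ranks with positive sign and with negative sign.
W+ = 3.5 + 1.5 + 5 + 8 + 3.5 = 21.5
W- = 8 + 6 + 1.5 + 8 = 23.5
(Check: W+ + W- = 45 should equal n(n+1)/2 = 45.)
Step 4: Test statistic W = min(W+, W-) = 21.5.
Step 5: Ties in |d|, so use the tie-corrected normal approximation.
        E[W] = n(n+1)/4 = 9*10/4 = 22.5.
        Tie groups: |d|=1 (t=2), |d|=2 (t=2), |d|=5 (t=3); sum(t^3 - t) = 36.
        Var[W] = n(n+1)(2n+1)/24 - sum(t^3-t)/48 = 1710/24 - 36/48 = 70.5.
        z = (W - E[W]) / sqrt(Var[W]) = (21.5 - 22.5) / 8.3964 = -0.1191.
        Two-sided p = 2*Phi(z) = 0.905198.
Step 6: alpha = 0.1. fail to reject H0.

W+ = 21.5, W- = 23.5, W = min = 21.5, p = 0.905198, fail to reject H0.


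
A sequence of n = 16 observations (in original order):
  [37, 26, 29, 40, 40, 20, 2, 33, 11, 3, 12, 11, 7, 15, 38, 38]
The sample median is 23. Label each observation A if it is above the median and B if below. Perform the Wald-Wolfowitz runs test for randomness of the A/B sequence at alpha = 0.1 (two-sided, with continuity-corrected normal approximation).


Step 1: Compute median = 23; label A = above, B = below.
Labels in order: AAAAABBABBBBBBAA  (n_A = 8, n_B = 8)
Step 2: Count runs R = 5.
Step 3: Under H0 (random ordering), E[R] = 2*n_A*n_B/(n_A+n_B) + 1 = 2*8*8/16 + 1 = 9.0000.
        Var[R] = 2*n_A*n_B*(2*n_A*n_B - n_A - n_B) / ((n_A+n_B)^2 * (n_A+n_B-1)) = 14336/3840 = 3.7333.
        SD[R] = 1.9322.
Step 4: Continuity-corrected z = (R + 0.5 - E[R]) / SD[R] = (5 + 0.5 - 9.0000) / 1.9322 = -1.8114.
Step 5: Two-sided p-value via normal approximation = 2*(1 - Phi(|z|)) = 0.070076.
Step 6: alpha = 0.1. reject H0.

R = 5, z = -1.8114, p = 0.070076, reject H0.


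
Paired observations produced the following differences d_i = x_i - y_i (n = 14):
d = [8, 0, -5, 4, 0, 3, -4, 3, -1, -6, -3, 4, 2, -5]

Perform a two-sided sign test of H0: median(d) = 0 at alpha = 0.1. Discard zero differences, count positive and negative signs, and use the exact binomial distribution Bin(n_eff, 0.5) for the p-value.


Step 1: Discard zero differences. Original n = 14; n_eff = number of nonzero differences = 12.
Nonzero differences (with sign): +8, -5, +4, +3, -4, +3, -1, -6, -3, +4, +2, -5
Step 2: Count signs: positive = 6, negative = 6.
Step 3: Under H0: P(positive) = 0.5, so the number of positives S ~ Bin(12, 0.5).
Step 4: Two-sided exact p-value = sum of Bin(12,0.5) probabilities at or below the observed probability = 1.000000.
Step 5: alpha = 0.1. fail to reject H0.

n_eff = 12, pos = 6, neg = 6, p = 1.000000, fail to reject H0.


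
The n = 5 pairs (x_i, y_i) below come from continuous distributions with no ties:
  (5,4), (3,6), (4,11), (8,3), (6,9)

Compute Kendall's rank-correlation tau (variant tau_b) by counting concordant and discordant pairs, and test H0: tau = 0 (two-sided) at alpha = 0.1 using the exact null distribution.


Step 1: Enumerate the 10 unordered pairs (i,j) with i<j and classify each by sign(x_j-x_i) * sign(y_j-y_i).
  (1,2):dx=-2,dy=+2->D; (1,3):dx=-1,dy=+7->D; (1,4):dx=+3,dy=-1->D; (1,5):dx=+1,dy=+5->C
  (2,3):dx=+1,dy=+5->C; (2,4):dx=+5,dy=-3->D; (2,5):dx=+3,dy=+3->C; (3,4):dx=+4,dy=-8->D
  (3,5):dx=+2,dy=-2->D; (4,5):dx=-2,dy=+6->D
Step 2: C = 3, D = 7, total pairs = 10.
Step 3: tau = (C - D)/(n(n-1)/2) = (3 - 7)/10 = -0.400000.
Step 4: Exact two-sided p-value (enumerate n! = 120 permutations of y under H0): p = 0.483333.
Step 5: alpha = 0.1. fail to reject H0.

tau_b = -0.4000 (C=3, D=7), p = 0.483333, fail to reject H0.


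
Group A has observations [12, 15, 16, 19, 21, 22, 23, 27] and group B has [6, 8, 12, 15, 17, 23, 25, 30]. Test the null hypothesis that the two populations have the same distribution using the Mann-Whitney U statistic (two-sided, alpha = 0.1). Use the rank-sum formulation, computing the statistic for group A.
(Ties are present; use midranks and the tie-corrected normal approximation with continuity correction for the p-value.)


Step 1: Combine and sort all 16 observations; assign midranks.
sorted (value, group): (6,Y), (8,Y), (12,X), (12,Y), (15,X), (15,Y), (16,X), (17,Y), (19,X), (21,X), (22,X), (23,X), (23,Y), (25,Y), (27,X), (30,Y)
ranks: 6->1, 8->2, 12->3.5, 12->3.5, 15->5.5, 15->5.5, 16->7, 17->8, 19->9, 21->10, 22->11, 23->12.5, 23->12.5, 25->14, 27->15, 30->16
Step 2: Rank sum for X: R1 = 3.5 + 5.5 + 7 + 9 + 10 + 11 + 12.5 + 15 = 73.5.
Step 3: U_X = R1 - n1(n1+1)/2 = 73.5 - 8*9/2 = 73.5 - 36 = 37.5.
       U_Y = n1*n2 - U_X = 64 - 37.5 = 26.5.
Step 4: Ties are present, so use the tie-corrected normal approximation (with continuity correction) for the p-value.
Step 5: p-value = 0.598703; compare to alpha = 0.1. fail to reject H0.

U_X = 37.5, p = 0.598703, fail to reject H0 at alpha = 0.1.


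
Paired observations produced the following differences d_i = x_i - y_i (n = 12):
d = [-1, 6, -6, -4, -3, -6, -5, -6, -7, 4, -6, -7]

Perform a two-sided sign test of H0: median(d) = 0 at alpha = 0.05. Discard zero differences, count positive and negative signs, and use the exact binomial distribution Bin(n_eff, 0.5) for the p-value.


Step 1: Discard zero differences. Original n = 12; n_eff = number of nonzero differences = 12.
Nonzero differences (with sign): -1, +6, -6, -4, -3, -6, -5, -6, -7, +4, -6, -7
Step 2: Count signs: positive = 2, negative = 10.
Step 3: Under H0: P(positive) = 0.5, so the number of positives S ~ Bin(12, 0.5).
Step 4: Two-sided exact p-value = sum of Bin(12,0.5) probabilities at or below the observed probability = 0.038574.
Step 5: alpha = 0.05. reject H0.

n_eff = 12, pos = 2, neg = 10, p = 0.038574, reject H0.


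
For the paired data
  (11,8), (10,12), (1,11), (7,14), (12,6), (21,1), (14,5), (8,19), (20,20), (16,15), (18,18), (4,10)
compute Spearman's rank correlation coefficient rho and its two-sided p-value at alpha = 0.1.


Step 1: Rank x and y separately (midranks; no ties here).
rank(x): 11->6, 10->5, 1->1, 7->3, 12->7, 21->12, 14->8, 8->4, 20->11, 16->9, 18->10, 4->2
rank(y): 8->4, 12->7, 11->6, 14->8, 6->3, 1->1, 5->2, 19->11, 20->12, 15->9, 18->10, 10->5
Step 2: d_i = R_x(i) - R_y(i); compute d_i^2.
  (6-4)^2=4, (5-7)^2=4, (1-6)^2=25, (3-8)^2=25, (7-3)^2=16, (12-1)^2=121, (8-2)^2=36, (4-11)^2=49, (11-12)^2=1, (9-9)^2=0, (10-10)^2=0, (2-5)^2=9
sum(d^2) = 290.
Step 3: rho = 1 - 6*290 / (12*(12^2 - 1)) = 1 - 1740/1716 = -0.013986.
Step 4: Under H0, t = rho * sqrt((n-2)/(1-rho^2)) = -0.0442 ~ t(10).
Step 5: Two-sided p-value from the t-distribution with 10 df = 0.965590.
Step 6: alpha = 0.1. fail to reject H0.

rho = -0.0140, p = 0.965590, fail to reject H0 at alpha = 0.1.


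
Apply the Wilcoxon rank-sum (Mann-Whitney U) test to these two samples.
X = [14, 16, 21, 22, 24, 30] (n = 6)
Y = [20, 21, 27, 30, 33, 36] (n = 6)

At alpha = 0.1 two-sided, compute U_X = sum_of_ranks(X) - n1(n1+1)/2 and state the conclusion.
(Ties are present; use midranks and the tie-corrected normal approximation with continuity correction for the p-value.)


Step 1: Combine and sort all 12 observations; assign midranks.
sorted (value, group): (14,X), (16,X), (20,Y), (21,X), (21,Y), (22,X), (24,X), (27,Y), (30,X), (30,Y), (33,Y), (36,Y)
ranks: 14->1, 16->2, 20->3, 21->4.5, 21->4.5, 22->6, 24->7, 27->8, 30->9.5, 30->9.5, 33->11, 36->12
Step 2: Rank sum for X: R1 = 1 + 2 + 4.5 + 6 + 7 + 9.5 = 30.
Step 3: U_X = R1 - n1(n1+1)/2 = 30 - 6*7/2 = 30 - 21 = 9.
       U_Y = n1*n2 - U_X = 36 - 9 = 27.
Step 4: Ties are present, so use the tie-corrected normal approximation (with continuity correction) for the p-value.
Step 5: p-value = 0.171979; compare to alpha = 0.1. fail to reject H0.

U_X = 9, p = 0.171979, fail to reject H0 at alpha = 0.1.


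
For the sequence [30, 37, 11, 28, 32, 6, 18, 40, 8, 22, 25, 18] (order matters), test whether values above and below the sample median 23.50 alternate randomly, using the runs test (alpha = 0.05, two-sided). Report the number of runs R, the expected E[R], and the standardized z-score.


Step 1: Compute median = 23.50; label A = above, B = below.
Labels in order: AABAABBABBAB  (n_A = 6, n_B = 6)
Step 2: Count runs R = 8.
Step 3: Under H0 (random ordering), E[R] = 2*n_A*n_B/(n_A+n_B) + 1 = 2*6*6/12 + 1 = 7.0000.
        Var[R] = 2*n_A*n_B*(2*n_A*n_B - n_A - n_B) / ((n_A+n_B)^2 * (n_A+n_B-1)) = 4320/1584 = 2.7273.
        SD[R] = 1.6514.
Step 4: Continuity-corrected z = (R - 0.5 - E[R]) / SD[R] = (8 - 0.5 - 7.0000) / 1.6514 = 0.3028.
Step 5: Two-sided p-value via normal approximation = 2*(1 - Phi(|z|)) = 0.762069.
Step 6: alpha = 0.05. fail to reject H0.

R = 8, z = 0.3028, p = 0.762069, fail to reject H0.


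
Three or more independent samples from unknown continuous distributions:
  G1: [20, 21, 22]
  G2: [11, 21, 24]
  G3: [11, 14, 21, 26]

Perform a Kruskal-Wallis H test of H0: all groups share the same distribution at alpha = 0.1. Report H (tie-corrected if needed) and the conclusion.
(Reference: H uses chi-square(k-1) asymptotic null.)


Step 1: Combine all N = 10 observations and assign midranks.
sorted (value, group, rank): (11,G2,1.5), (11,G3,1.5), (14,G3,3), (20,G1,4), (21,G1,6), (21,G2,6), (21,G3,6), (22,G1,8), (24,G2,9), (26,G3,10)
Step 2: Sum ranks within each group.
R_1 = 18 (n_1 = 3)
R_2 = 16.5 (n_2 = 3)
R_3 = 20.5 (n_3 = 4)
Step 3: H = 12/(N(N+1)) * sum(R_i^2/n_i) - 3(N+1)
     = 12/(10*11) * (18^2/3 + 16.5^2/3 + 20.5^2/4) - 3*11
     = 0.109091 * 303.812 - 33
     = 0.143182.
Step 4: Ties present; correction factor C = 1 - 30/(10^3 - 10) = 0.969697. Corrected H = 0.143182 / 0.969697 = 0.147656.
Step 5: Under H0, H ~ chi^2(2); p-value = 0.928831.
Step 6: alpha = 0.1. fail to reject H0.

H = 0.1477, df = 2, p = 0.928831, fail to reject H0.


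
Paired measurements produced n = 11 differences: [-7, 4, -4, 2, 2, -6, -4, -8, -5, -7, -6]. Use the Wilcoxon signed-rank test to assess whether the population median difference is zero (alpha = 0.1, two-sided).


Step 1: Drop any zero differences (none here) and take |d_i|.
|d| = [7, 4, 4, 2, 2, 6, 4, 8, 5, 7, 6]
Step 2: Midrank |d_i| (ties get averaged ranks).
ranks: |7|->9.5, |4|->4, |4|->4, |2|->1.5, |2|->1.5, |6|->7.5, |4|->4, |8|->11, |5|->6, |7|->9.5, |6|->7.5
Step 3: Attach original signs; sum ranks with positive sign and with negative sign.
W+ = 4 + 1.5 + 1.5 = 7
W- = 9.5 + 4 + 7.5 + 4 + 11 + 6 + 9.5 + 7.5 = 59
(Check: W+ + W- = 66 should equal n(n+1)/2 = 66.)
Step 4: Test statistic W = min(W+, W-) = 7.
Step 5: Ties in |d|, so use the tie-corrected normal approximation.
        E[W] = n(n+1)/4 = 11*12/4 = 33.
        Tie groups: |d|=2 (t=2), |d|=4 (t=3), |d|=6 (t=2), |d|=7 (t=2); sum(t^3 - t) = 42.
        Var[W] = n(n+1)(2n+1)/24 - sum(t^3-t)/48 = 3036/24 - 42/48 = 125.625.
        z = (W - E[W]) / sqrt(Var[W]) = (7 - 33) / 11.2083 = -2.3197.
        Two-sided p = 2*Phi(z) = 0.020356.
Step 6: alpha = 0.1. reject H0.

W+ = 7, W- = 59, W = min = 7, p = 0.020356, reject H0.


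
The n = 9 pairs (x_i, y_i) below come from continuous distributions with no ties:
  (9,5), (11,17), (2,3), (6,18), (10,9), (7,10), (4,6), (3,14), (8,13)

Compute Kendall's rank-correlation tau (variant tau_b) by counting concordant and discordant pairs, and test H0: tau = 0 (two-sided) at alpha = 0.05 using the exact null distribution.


Step 1: Enumerate the 36 unordered pairs (i,j) with i<j and classify each by sign(x_j-x_i) * sign(y_j-y_i).
  (1,2):dx=+2,dy=+12->C; (1,3):dx=-7,dy=-2->C; (1,4):dx=-3,dy=+13->D; (1,5):dx=+1,dy=+4->C
  (1,6):dx=-2,dy=+5->D; (1,7):dx=-5,dy=+1->D; (1,8):dx=-6,dy=+9->D; (1,9):dx=-1,dy=+8->D
  (2,3):dx=-9,dy=-14->C; (2,4):dx=-5,dy=+1->D; (2,5):dx=-1,dy=-8->C; (2,6):dx=-4,dy=-7->C
  (2,7):dx=-7,dy=-11->C; (2,8):dx=-8,dy=-3->C; (2,9):dx=-3,dy=-4->C; (3,4):dx=+4,dy=+15->C
  (3,5):dx=+8,dy=+6->C; (3,6):dx=+5,dy=+7->C; (3,7):dx=+2,dy=+3->C; (3,8):dx=+1,dy=+11->C
  (3,9):dx=+6,dy=+10->C; (4,5):dx=+4,dy=-9->D; (4,6):dx=+1,dy=-8->D; (4,7):dx=-2,dy=-12->C
  (4,8):dx=-3,dy=-4->C; (4,9):dx=+2,dy=-5->D; (5,6):dx=-3,dy=+1->D; (5,7):dx=-6,dy=-3->C
  (5,8):dx=-7,dy=+5->D; (5,9):dx=-2,dy=+4->D; (6,7):dx=-3,dy=-4->C; (6,8):dx=-4,dy=+4->D
  (6,9):dx=+1,dy=+3->C; (7,8):dx=-1,dy=+8->D; (7,9):dx=+4,dy=+7->C; (8,9):dx=+5,dy=-1->D
Step 2: C = 21, D = 15, total pairs = 36.
Step 3: tau = (C - D)/(n(n-1)/2) = (21 - 15)/36 = 0.166667.
Step 4: Exact two-sided p-value (enumerate n! = 362880 permutations of y under H0): p = 0.612202.
Step 5: alpha = 0.05. fail to reject H0.

tau_b = 0.1667 (C=21, D=15), p = 0.612202, fail to reject H0.
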